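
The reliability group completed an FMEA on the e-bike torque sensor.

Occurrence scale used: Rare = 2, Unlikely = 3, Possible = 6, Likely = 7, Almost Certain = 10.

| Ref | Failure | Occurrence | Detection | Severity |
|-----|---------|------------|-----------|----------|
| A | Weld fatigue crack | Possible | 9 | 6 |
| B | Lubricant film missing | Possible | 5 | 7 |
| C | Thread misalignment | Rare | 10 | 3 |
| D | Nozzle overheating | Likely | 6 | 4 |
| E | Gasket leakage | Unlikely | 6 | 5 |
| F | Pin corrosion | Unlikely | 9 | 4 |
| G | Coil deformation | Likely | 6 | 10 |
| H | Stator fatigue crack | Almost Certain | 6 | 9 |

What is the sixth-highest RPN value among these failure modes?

RPN = Severity × Occurrence × Detection:
  A: 6 × 6 × 9 = 324
  B: 7 × 6 × 5 = 210
  C: 3 × 2 × 10 = 60
  D: 4 × 7 × 6 = 168
  E: 5 × 3 × 6 = 90
  F: 4 × 3 × 9 = 108
  G: 10 × 7 × 6 = 420
  H: 9 × 10 × 6 = 540
Sorted descending: 540, 420, 324, 210, 168, 108, 90, 60.
The sixth-highest RPN is 108 (F).

108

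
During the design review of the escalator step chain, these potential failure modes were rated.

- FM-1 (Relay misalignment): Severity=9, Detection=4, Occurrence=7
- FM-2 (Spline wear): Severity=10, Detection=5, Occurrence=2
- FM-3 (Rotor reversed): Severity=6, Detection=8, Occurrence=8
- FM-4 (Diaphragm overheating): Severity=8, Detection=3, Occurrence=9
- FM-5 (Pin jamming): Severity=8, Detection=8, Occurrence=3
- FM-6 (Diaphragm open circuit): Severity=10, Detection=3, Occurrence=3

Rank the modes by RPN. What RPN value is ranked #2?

252

RPN = Severity × Occurrence × Detection:
  FM-1: 9 × 7 × 4 = 252
  FM-2: 10 × 2 × 5 = 100
  FM-3: 6 × 8 × 8 = 384
  FM-4: 8 × 9 × 3 = 216
  FM-5: 8 × 3 × 8 = 192
  FM-6: 10 × 3 × 3 = 90
Sorted descending: 384, 252, 216, 192, 100, 90.
The second-highest RPN is 252 (FM-1).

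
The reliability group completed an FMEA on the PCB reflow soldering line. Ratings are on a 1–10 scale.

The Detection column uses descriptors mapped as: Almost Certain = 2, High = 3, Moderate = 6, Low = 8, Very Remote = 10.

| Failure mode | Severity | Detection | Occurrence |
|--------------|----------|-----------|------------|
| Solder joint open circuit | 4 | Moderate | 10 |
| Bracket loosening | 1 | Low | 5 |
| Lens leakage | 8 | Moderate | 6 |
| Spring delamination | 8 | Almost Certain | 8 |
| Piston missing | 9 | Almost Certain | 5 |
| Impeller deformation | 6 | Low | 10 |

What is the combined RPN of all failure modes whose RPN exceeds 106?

RPN = Severity × Occurrence × Detection:
  Solder joint open circuit: 4 × 10 × 6 = 240
  Bracket loosening: 1 × 5 × 8 = 40
  Lens leakage: 8 × 6 × 6 = 288
  Spring delamination: 8 × 8 × 2 = 128
  Piston missing: 9 × 5 × 2 = 90
  Impeller deformation: 6 × 10 × 8 = 480
RPN > 106: Solder joint open circuit (240), Lens leakage (288), Spring delamination (128), Impeller deformation (480).
Sum: 240 + 288 + 128 + 480 = 1136.

1136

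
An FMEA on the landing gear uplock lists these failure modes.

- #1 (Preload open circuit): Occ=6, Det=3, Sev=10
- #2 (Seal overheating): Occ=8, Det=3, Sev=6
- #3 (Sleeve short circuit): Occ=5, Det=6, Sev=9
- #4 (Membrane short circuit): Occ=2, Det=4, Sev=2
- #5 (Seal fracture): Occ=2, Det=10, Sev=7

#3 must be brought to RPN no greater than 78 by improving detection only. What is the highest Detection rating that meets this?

1

#3: S=9, O=5, D=6 → current RPN = 270.
Fixed product = 45. Need 45 × D ≤ 78, so D ≤ 78/45 = 1.73.
Maximum integer Detection rating = 1 (gives RPN 45; D=2 would give 90 > 78).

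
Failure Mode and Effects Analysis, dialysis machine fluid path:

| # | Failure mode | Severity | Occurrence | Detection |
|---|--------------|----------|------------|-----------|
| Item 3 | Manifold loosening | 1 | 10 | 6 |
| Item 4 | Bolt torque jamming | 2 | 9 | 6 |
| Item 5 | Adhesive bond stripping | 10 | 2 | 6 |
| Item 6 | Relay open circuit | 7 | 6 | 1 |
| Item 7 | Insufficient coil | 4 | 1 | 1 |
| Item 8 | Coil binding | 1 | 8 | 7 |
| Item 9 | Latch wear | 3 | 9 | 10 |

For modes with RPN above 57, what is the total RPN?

RPN = Severity × Occurrence × Detection:
  Item 3: 1 × 10 × 6 = 60
  Item 4: 2 × 9 × 6 = 108
  Item 5: 10 × 2 × 6 = 120
  Item 6: 7 × 6 × 1 = 42
  Item 7: 4 × 1 × 1 = 4
  Item 8: 1 × 8 × 7 = 56
  Item 9: 3 × 9 × 10 = 270
RPN > 57: Item 3 (60), Item 4 (108), Item 5 (120), Item 9 (270).
Sum: 60 + 108 + 120 + 270 = 558.

558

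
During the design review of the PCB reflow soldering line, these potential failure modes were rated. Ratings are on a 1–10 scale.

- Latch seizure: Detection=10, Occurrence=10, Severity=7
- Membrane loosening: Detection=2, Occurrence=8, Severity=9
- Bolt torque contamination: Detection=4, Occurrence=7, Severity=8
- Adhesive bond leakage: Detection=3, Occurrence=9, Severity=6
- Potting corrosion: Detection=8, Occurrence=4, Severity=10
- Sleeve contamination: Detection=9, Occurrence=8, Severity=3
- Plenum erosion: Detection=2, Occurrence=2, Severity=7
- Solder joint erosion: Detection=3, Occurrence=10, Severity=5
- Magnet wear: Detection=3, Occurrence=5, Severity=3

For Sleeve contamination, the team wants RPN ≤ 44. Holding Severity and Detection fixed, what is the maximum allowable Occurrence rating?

1

Sleeve contamination: S=3, O=8, D=9 → current RPN = 216.
Fixed product = 27. Need 27 × O ≤ 44, so O ≤ 44/27 = 1.63.
Maximum integer Occurrence rating = 1 (gives RPN 27; O=2 would give 54 > 44).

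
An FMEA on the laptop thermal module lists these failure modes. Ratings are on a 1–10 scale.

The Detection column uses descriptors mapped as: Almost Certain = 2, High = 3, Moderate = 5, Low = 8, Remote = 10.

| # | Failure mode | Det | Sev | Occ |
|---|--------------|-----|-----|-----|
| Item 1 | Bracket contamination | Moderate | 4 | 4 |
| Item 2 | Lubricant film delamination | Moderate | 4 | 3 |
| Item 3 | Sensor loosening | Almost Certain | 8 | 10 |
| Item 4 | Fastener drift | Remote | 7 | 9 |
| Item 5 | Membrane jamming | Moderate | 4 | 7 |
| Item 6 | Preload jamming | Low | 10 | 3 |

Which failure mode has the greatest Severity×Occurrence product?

Criticality = Severity × Occurrence:
  Item 1: 4 × 4 = 16
  Item 2: 4 × 3 = 12
  Item 3: 8 × 10 = 80
  Item 4: 7 × 9 = 63
  Item 5: 4 × 7 = 28
  Item 6: 10 × 3 = 30
Highest criticality is 80 → Item 3.

Item 3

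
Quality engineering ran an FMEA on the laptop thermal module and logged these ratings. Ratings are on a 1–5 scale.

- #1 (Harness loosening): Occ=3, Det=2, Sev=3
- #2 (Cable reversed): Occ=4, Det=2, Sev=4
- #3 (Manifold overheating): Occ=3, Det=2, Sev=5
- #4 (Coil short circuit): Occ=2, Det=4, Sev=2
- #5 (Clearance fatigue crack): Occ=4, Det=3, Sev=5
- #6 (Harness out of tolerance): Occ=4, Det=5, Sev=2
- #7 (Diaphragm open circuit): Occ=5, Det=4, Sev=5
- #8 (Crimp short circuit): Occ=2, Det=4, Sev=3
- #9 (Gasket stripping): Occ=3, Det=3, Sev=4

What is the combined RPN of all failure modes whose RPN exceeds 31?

268

RPN = Severity × Occurrence × Detection:
  #1: 3 × 3 × 2 = 18
  #2: 4 × 4 × 2 = 32
  #3: 5 × 3 × 2 = 30
  #4: 2 × 2 × 4 = 16
  #5: 5 × 4 × 3 = 60
  #6: 2 × 4 × 5 = 40
  #7: 5 × 5 × 4 = 100
  #8: 3 × 2 × 4 = 24
  #9: 4 × 3 × 3 = 36
RPN > 31: #2 (32), #5 (60), #6 (40), #7 (100), #9 (36).
Sum: 32 + 60 + 40 + 100 + 36 = 268.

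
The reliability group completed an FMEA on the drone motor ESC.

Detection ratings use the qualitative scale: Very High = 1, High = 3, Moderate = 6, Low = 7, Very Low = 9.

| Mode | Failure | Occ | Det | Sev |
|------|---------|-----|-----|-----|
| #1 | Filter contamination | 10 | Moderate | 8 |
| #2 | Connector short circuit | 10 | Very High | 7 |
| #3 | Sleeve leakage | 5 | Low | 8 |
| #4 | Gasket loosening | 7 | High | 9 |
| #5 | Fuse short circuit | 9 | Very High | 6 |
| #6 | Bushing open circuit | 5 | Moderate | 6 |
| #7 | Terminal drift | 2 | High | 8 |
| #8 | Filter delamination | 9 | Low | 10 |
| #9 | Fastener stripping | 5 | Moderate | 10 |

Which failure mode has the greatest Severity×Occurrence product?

Criticality = Severity × Occurrence:
  #1: 8 × 10 = 80
  #2: 7 × 10 = 70
  #3: 8 × 5 = 40
  #4: 9 × 7 = 63
  #5: 6 × 9 = 54
  #6: 6 × 5 = 30
  #7: 8 × 2 = 16
  #8: 10 × 9 = 90
  #9: 10 × 5 = 50
Highest criticality is 90 → #8.

#8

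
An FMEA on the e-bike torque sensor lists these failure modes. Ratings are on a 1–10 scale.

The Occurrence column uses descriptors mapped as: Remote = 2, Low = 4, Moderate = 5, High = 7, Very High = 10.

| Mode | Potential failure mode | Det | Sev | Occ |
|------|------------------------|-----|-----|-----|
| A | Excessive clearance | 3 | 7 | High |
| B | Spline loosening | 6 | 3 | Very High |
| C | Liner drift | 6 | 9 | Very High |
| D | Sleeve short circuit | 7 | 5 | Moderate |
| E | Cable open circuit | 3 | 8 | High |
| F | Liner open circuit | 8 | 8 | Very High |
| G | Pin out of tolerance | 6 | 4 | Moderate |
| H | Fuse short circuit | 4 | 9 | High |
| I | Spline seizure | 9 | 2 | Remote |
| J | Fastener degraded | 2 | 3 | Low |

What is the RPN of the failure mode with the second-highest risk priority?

RPN = Severity × Occurrence × Detection:
  A: 7 × 7 × 3 = 147
  B: 3 × 10 × 6 = 180
  C: 9 × 10 × 6 = 540
  D: 5 × 5 × 7 = 175
  E: 8 × 7 × 3 = 168
  F: 8 × 10 × 8 = 640
  G: 4 × 5 × 6 = 120
  H: 9 × 7 × 4 = 252
  I: 2 × 2 × 9 = 36
  J: 3 × 4 × 2 = 24
Sorted descending: 640, 540, 252, 180, 175, 168, 147, 120, 36, 24.
The second-highest RPN is 540 (C).

540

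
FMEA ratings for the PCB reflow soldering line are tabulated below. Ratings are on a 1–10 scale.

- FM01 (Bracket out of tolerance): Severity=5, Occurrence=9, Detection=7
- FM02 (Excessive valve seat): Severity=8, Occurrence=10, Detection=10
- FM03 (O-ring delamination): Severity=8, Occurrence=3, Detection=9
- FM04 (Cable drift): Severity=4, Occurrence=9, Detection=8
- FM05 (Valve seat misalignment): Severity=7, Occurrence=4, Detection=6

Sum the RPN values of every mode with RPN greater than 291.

RPN = Severity × Occurrence × Detection:
  FM01: 5 × 9 × 7 = 315
  FM02: 8 × 10 × 10 = 800
  FM03: 8 × 3 × 9 = 216
  FM04: 4 × 9 × 8 = 288
  FM05: 7 × 4 × 6 = 168
RPN > 291: FM01 (315), FM02 (800).
Sum: 315 + 800 = 1115.

1115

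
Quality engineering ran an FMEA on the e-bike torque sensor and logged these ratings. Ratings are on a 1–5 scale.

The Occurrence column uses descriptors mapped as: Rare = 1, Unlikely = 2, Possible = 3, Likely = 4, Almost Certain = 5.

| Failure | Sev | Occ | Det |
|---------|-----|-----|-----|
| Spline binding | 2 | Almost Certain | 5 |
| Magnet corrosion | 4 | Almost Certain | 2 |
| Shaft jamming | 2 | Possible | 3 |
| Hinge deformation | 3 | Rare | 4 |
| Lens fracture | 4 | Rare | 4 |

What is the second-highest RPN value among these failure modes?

40

RPN = Severity × Occurrence × Detection:
  Spline binding: 2 × 5 × 5 = 50
  Magnet corrosion: 4 × 5 × 2 = 40
  Shaft jamming: 2 × 3 × 3 = 18
  Hinge deformation: 3 × 1 × 4 = 12
  Lens fracture: 4 × 1 × 4 = 16
Sorted descending: 50, 40, 18, 16, 12.
The second-highest RPN is 40 (Magnet corrosion).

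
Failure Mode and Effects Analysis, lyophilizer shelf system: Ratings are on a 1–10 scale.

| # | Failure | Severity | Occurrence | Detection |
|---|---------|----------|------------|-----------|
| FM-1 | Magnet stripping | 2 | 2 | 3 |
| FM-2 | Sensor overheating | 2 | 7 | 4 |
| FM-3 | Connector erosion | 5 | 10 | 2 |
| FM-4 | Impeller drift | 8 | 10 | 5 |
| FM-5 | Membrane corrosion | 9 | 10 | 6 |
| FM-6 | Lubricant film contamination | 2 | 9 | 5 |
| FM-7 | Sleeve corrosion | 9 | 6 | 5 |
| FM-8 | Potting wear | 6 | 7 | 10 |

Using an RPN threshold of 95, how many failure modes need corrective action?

RPN = Severity × Occurrence × Detection:
  FM-1: 2 × 2 × 3 = 12
  FM-2: 2 × 7 × 4 = 56
  FM-3: 5 × 10 × 2 = 100
  FM-4: 8 × 10 × 5 = 400
  FM-5: 9 × 10 × 6 = 540
  FM-6: 2 × 9 × 5 = 90
  FM-7: 9 × 6 × 5 = 270
  FM-8: 6 × 7 × 10 = 420
Modes with RPN ≥ 95: FM-3 (100), FM-4 (400), FM-5 (540), FM-7 (270), FM-8 (420) → 5.

5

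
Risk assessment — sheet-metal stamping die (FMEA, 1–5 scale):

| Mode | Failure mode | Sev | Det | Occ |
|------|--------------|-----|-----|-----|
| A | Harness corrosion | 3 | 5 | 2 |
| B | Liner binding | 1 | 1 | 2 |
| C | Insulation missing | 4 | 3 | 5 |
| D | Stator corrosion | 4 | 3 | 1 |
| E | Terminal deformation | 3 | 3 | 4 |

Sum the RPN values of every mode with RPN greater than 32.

RPN = Severity × Occurrence × Detection:
  A: 3 × 2 × 5 = 30
  B: 1 × 2 × 1 = 2
  C: 4 × 5 × 3 = 60
  D: 4 × 1 × 3 = 12
  E: 3 × 4 × 3 = 36
RPN > 32: C (60), E (36).
Sum: 60 + 36 = 96.

96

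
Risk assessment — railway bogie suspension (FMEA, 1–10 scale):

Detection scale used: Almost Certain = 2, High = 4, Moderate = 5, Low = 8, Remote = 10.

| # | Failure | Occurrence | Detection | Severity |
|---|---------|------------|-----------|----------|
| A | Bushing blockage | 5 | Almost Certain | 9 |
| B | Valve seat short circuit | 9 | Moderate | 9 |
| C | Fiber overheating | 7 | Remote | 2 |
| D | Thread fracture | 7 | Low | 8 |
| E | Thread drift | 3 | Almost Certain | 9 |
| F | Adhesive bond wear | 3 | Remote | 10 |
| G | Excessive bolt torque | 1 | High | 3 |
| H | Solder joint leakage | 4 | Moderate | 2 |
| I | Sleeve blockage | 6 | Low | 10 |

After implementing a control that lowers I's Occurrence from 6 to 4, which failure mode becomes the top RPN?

RPN = Severity × Occurrence × Detection:
  A: 9 × 5 × 2 = 90
  B: 9 × 9 × 5 = 405
  C: 2 × 7 × 10 = 140
  D: 8 × 7 × 8 = 448
  E: 9 × 3 × 2 = 54
  F: 10 × 3 × 10 = 300
  G: 3 × 1 × 4 = 12
  H: 2 × 4 × 5 = 40
  I: 10 × 6 × 8 = 480
After action: I → 10 × 4 × 8 = 320.
Revised RPNs: D=448, B=405, I=320, F=300, C=140, A=90, E=54, H=40, G=12.
Highest is now D (448).

D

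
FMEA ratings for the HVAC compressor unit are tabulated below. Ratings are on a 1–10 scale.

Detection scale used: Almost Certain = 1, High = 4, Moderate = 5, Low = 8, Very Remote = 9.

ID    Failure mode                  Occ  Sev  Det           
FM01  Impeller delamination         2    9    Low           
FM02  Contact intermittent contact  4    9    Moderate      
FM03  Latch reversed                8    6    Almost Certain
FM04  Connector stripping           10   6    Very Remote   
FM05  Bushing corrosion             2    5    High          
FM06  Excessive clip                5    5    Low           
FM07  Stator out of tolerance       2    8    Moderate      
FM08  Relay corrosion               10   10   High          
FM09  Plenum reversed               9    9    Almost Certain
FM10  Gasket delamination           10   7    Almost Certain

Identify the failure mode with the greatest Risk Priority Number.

FM04

RPN = Severity × Occurrence × Detection:
  FM01: 9 × 2 × 8 = 144
  FM02: 9 × 4 × 5 = 180
  FM03: 6 × 8 × 1 = 48
  FM04: 6 × 10 × 9 = 540
  FM05: 5 × 2 × 4 = 40
  FM06: 5 × 5 × 8 = 200
  FM07: 8 × 2 × 5 = 80
  FM08: 10 × 10 × 4 = 400
  FM09: 9 × 9 × 1 = 81
  FM10: 7 × 10 × 1 = 70
Highest RPN is 540 → FM04.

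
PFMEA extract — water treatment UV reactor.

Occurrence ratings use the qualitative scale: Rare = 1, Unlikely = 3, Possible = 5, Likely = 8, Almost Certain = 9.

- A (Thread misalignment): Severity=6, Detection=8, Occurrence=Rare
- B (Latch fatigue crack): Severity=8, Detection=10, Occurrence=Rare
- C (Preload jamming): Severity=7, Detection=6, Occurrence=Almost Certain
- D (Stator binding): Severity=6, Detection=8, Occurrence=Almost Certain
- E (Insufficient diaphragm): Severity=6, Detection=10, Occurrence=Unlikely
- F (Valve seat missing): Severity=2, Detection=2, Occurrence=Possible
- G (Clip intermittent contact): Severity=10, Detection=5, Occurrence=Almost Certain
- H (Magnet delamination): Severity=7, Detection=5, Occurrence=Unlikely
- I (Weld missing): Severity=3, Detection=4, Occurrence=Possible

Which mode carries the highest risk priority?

G

RPN = Severity × Occurrence × Detection:
  A: 6 × 1 × 8 = 48
  B: 8 × 1 × 10 = 80
  C: 7 × 9 × 6 = 378
  D: 6 × 9 × 8 = 432
  E: 6 × 3 × 10 = 180
  F: 2 × 5 × 2 = 20
  G: 10 × 9 × 5 = 450
  H: 7 × 3 × 5 = 105
  I: 3 × 5 × 4 = 60
Highest RPN is 450 → G.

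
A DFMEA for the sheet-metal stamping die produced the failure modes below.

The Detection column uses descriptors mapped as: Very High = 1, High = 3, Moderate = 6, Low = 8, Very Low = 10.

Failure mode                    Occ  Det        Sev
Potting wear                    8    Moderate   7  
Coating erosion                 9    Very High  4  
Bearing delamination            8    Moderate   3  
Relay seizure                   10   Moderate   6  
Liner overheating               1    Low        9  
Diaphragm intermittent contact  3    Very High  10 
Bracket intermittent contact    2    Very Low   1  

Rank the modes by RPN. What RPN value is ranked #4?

72

RPN = Severity × Occurrence × Detection:
  Potting wear: 7 × 8 × 6 = 336
  Coating erosion: 4 × 9 × 1 = 36
  Bearing delamination: 3 × 8 × 6 = 144
  Relay seizure: 6 × 10 × 6 = 360
  Liner overheating: 9 × 1 × 8 = 72
  Diaphragm intermittent contact: 10 × 3 × 1 = 30
  Bracket intermittent contact: 1 × 2 × 10 = 20
Sorted descending: 360, 336, 144, 72, 36, 30, 20.
The fourth-highest RPN is 72 (Liner overheating).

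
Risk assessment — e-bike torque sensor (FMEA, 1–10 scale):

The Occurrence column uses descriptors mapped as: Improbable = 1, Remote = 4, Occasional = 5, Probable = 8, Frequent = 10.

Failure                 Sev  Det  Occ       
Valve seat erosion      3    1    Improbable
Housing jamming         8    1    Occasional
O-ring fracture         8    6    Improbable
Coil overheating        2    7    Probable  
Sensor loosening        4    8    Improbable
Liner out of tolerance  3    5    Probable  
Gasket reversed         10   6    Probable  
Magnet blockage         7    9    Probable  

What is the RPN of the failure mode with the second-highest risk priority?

480

RPN = Severity × Occurrence × Detection:
  Valve seat erosion: 3 × 1 × 1 = 3
  Housing jamming: 8 × 5 × 1 = 40
  O-ring fracture: 8 × 1 × 6 = 48
  Coil overheating: 2 × 8 × 7 = 112
  Sensor loosening: 4 × 1 × 8 = 32
  Liner out of tolerance: 3 × 8 × 5 = 120
  Gasket reversed: 10 × 8 × 6 = 480
  Magnet blockage: 7 × 8 × 9 = 504
Sorted descending: 504, 480, 120, 112, 48, 40, 32, 3.
The second-highest RPN is 480 (Gasket reversed).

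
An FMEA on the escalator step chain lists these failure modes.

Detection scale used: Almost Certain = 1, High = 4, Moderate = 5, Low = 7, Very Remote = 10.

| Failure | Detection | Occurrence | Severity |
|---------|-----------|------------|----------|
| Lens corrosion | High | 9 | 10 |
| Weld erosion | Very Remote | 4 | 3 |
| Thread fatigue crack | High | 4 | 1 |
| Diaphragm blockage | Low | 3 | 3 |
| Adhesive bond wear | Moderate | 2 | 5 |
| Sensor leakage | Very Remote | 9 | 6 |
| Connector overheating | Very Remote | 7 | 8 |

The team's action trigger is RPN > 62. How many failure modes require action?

5

RPN = Severity × Occurrence × Detection:
  Lens corrosion: 10 × 9 × 4 = 360
  Weld erosion: 3 × 4 × 10 = 120
  Thread fatigue crack: 1 × 4 × 4 = 16
  Diaphragm blockage: 3 × 3 × 7 = 63
  Adhesive bond wear: 5 × 2 × 5 = 50
  Sensor leakage: 6 × 9 × 10 = 540
  Connector overheating: 8 × 7 × 10 = 560
Modes with RPN > 62: Lens corrosion (360), Weld erosion (120), Diaphragm blockage (63), Sensor leakage (540), Connector overheating (560) → 5.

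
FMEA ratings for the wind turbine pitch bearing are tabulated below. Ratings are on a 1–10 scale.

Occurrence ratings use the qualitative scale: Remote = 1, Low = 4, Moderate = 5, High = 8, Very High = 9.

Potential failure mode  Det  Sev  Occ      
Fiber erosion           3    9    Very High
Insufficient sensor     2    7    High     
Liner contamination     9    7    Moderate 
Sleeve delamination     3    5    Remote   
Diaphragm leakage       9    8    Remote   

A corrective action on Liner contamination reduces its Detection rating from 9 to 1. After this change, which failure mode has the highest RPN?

Fiber erosion

RPN = Severity × Occurrence × Detection:
  Fiber erosion: 9 × 9 × 3 = 243
  Insufficient sensor: 7 × 8 × 2 = 112
  Liner contamination: 7 × 5 × 9 = 315
  Sleeve delamination: 5 × 1 × 3 = 15
  Diaphragm leakage: 8 × 1 × 9 = 72
After action: Liner contamination → 7 × 5 × 1 = 35.
Revised RPNs: Fiber erosion=243, Insufficient sensor=112, Diaphragm leakage=72, Liner contamination=35, Sleeve delamination=15.
Highest is now Fiber erosion (243).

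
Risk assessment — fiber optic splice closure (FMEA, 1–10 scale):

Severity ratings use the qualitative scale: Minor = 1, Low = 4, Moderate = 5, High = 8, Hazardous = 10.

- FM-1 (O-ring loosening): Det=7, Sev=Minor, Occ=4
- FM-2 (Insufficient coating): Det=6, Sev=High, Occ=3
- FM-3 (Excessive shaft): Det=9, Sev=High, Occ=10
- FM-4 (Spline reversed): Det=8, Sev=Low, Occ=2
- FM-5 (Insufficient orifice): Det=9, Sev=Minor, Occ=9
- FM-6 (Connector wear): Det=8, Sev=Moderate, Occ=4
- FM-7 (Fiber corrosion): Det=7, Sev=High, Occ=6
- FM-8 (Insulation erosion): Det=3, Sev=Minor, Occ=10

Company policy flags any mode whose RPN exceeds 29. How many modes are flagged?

RPN = Severity × Occurrence × Detection:
  FM-1: 1 × 4 × 7 = 28
  FM-2: 8 × 3 × 6 = 144
  FM-3: 8 × 10 × 9 = 720
  FM-4: 4 × 2 × 8 = 64
  FM-5: 1 × 9 × 9 = 81
  FM-6: 5 × 4 × 8 = 160
  FM-7: 8 × 6 × 7 = 336
  FM-8: 1 × 10 × 3 = 30
Modes with RPN > 29: FM-2 (144), FM-3 (720), FM-4 (64), FM-5 (81), FM-6 (160), FM-7 (336), FM-8 (30) → 7.

7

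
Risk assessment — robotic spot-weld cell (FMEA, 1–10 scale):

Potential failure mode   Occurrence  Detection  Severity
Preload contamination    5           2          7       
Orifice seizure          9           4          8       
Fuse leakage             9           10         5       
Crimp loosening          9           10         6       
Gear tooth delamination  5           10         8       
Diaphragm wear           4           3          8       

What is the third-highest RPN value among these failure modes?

RPN = Severity × Occurrence × Detection:
  Preload contamination: 7 × 5 × 2 = 70
  Orifice seizure: 8 × 9 × 4 = 288
  Fuse leakage: 5 × 9 × 10 = 450
  Crimp loosening: 6 × 9 × 10 = 540
  Gear tooth delamination: 8 × 5 × 10 = 400
  Diaphragm wear: 8 × 4 × 3 = 96
Sorted descending: 540, 450, 400, 288, 96, 70.
The third-highest RPN is 400 (Gear tooth delamination).

400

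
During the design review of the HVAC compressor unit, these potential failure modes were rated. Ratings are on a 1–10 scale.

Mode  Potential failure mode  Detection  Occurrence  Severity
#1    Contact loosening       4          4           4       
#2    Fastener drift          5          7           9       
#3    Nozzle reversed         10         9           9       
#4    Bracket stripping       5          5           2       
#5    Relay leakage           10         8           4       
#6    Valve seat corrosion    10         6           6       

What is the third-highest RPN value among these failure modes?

RPN = Severity × Occurrence × Detection:
  #1: 4 × 4 × 4 = 64
  #2: 9 × 7 × 5 = 315
  #3: 9 × 9 × 10 = 810
  #4: 2 × 5 × 5 = 50
  #5: 4 × 8 × 10 = 320
  #6: 6 × 6 × 10 = 360
Sorted descending: 810, 360, 320, 315, 64, 50.
The third-highest RPN is 320 (#5).

320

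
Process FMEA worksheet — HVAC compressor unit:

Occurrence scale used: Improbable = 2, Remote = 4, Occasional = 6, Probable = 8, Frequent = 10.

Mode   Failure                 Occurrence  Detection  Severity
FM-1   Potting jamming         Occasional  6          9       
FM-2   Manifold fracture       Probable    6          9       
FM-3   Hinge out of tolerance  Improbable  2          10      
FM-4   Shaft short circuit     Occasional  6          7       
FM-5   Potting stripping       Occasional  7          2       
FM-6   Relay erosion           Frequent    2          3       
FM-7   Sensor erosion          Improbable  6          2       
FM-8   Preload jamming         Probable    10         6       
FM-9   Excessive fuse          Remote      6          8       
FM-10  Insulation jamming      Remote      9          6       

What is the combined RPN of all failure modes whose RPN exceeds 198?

RPN = Severity × Occurrence × Detection:
  FM-1: 9 × 6 × 6 = 324
  FM-2: 9 × 8 × 6 = 432
  FM-3: 10 × 2 × 2 = 40
  FM-4: 7 × 6 × 6 = 252
  FM-5: 2 × 6 × 7 = 84
  FM-6: 3 × 10 × 2 = 60
  FM-7: 2 × 2 × 6 = 24
  FM-8: 6 × 8 × 10 = 480
  FM-9: 8 × 4 × 6 = 192
  FM-10: 6 × 4 × 9 = 216
RPN > 198: FM-1 (324), FM-2 (432), FM-4 (252), FM-8 (480), FM-10 (216).
Sum: 324 + 432 + 252 + 480 + 216 = 1704.

1704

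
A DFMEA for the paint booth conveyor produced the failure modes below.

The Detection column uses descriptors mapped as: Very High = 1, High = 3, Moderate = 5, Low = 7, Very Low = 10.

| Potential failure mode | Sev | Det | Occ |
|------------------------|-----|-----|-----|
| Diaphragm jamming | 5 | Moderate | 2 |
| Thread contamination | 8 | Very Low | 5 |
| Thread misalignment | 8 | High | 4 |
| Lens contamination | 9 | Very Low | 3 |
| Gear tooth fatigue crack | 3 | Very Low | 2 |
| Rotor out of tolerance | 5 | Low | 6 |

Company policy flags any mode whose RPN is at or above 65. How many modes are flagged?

4

RPN = Severity × Occurrence × Detection:
  Diaphragm jamming: 5 × 2 × 5 = 50
  Thread contamination: 8 × 5 × 10 = 400
  Thread misalignment: 8 × 4 × 3 = 96
  Lens contamination: 9 × 3 × 10 = 270
  Gear tooth fatigue crack: 3 × 2 × 10 = 60
  Rotor out of tolerance: 5 × 6 × 7 = 210
Modes with RPN ≥ 65: Thread contamination (400), Thread misalignment (96), Lens contamination (270), Rotor out of tolerance (210) → 4.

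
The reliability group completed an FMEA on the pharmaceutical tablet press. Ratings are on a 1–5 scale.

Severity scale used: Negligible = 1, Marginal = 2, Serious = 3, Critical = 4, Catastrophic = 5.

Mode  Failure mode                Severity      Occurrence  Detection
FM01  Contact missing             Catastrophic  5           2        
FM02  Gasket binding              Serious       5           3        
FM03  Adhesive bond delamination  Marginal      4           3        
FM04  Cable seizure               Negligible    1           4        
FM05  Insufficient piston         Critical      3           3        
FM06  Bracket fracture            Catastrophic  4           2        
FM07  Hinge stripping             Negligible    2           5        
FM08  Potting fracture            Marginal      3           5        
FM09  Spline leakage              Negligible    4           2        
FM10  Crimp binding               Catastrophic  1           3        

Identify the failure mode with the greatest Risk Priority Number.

RPN = Severity × Occurrence × Detection:
  FM01: 5 × 5 × 2 = 50
  FM02: 3 × 5 × 3 = 45
  FM03: 2 × 4 × 3 = 24
  FM04: 1 × 1 × 4 = 4
  FM05: 4 × 3 × 3 = 36
  FM06: 5 × 4 × 2 = 40
  FM07: 1 × 2 × 5 = 10
  FM08: 2 × 3 × 5 = 30
  FM09: 1 × 4 × 2 = 8
  FM10: 5 × 1 × 3 = 15
Highest RPN is 50 → FM01.

FM01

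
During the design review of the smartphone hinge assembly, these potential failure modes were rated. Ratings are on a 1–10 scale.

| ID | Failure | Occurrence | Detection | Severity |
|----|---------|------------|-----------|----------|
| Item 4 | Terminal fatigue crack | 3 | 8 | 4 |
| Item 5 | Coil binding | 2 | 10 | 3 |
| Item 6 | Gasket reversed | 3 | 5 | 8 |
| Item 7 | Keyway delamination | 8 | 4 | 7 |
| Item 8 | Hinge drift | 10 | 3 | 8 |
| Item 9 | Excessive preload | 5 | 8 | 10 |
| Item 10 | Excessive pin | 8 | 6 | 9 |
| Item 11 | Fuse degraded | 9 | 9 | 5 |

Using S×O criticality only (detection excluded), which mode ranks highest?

Criticality = Severity × Occurrence:
  Item 4: 4 × 3 = 12
  Item 5: 3 × 2 = 6
  Item 6: 8 × 3 = 24
  Item 7: 7 × 8 = 56
  Item 8: 8 × 10 = 80
  Item 9: 10 × 5 = 50
  Item 10: 9 × 8 = 72
  Item 11: 5 × 9 = 45
Highest criticality is 80 → Item 8.

Item 8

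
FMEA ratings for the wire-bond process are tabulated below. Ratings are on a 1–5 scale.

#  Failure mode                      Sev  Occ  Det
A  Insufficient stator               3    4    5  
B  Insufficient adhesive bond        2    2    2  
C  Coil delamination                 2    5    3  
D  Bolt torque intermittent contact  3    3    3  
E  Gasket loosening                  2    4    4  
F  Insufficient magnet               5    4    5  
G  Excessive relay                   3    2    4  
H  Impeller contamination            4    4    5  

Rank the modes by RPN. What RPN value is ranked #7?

RPN = Severity × Occurrence × Detection:
  A: 3 × 4 × 5 = 60
  B: 2 × 2 × 2 = 8
  C: 2 × 5 × 3 = 30
  D: 3 × 3 × 3 = 27
  E: 2 × 4 × 4 = 32
  F: 5 × 4 × 5 = 100
  G: 3 × 2 × 4 = 24
  H: 4 × 4 × 5 = 80
Sorted descending: 100, 80, 60, 32, 30, 27, 24, 8.
The seventh-highest RPN is 24 (G).

24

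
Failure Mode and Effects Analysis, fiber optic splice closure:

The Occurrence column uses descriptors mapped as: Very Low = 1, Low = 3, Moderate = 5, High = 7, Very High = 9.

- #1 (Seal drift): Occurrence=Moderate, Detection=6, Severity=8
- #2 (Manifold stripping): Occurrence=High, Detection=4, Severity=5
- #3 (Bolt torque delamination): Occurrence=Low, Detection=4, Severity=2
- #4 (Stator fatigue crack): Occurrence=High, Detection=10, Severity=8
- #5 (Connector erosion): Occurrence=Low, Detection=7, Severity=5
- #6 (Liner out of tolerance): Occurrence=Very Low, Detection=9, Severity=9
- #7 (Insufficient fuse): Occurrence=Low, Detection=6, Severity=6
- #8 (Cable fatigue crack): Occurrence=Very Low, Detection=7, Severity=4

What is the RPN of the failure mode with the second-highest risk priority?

RPN = Severity × Occurrence × Detection:
  #1: 8 × 5 × 6 = 240
  #2: 5 × 7 × 4 = 140
  #3: 2 × 3 × 4 = 24
  #4: 8 × 7 × 10 = 560
  #5: 5 × 3 × 7 = 105
  #6: 9 × 1 × 9 = 81
  #7: 6 × 3 × 6 = 108
  #8: 4 × 1 × 7 = 28
Sorted descending: 560, 240, 140, 108, 105, 81, 28, 24.
The second-highest RPN is 240 (#1).

240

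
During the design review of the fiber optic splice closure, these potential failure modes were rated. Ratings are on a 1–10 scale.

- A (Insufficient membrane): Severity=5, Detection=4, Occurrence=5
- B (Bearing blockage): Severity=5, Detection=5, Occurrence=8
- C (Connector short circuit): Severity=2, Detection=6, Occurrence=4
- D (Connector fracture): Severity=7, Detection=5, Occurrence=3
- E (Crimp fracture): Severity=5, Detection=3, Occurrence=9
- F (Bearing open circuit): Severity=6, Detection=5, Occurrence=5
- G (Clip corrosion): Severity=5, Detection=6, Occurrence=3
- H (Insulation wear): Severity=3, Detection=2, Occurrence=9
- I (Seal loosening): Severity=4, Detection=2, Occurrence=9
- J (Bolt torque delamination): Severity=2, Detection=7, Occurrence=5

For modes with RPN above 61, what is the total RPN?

RPN = Severity × Occurrence × Detection:
  A: 5 × 5 × 4 = 100
  B: 5 × 8 × 5 = 200
  C: 2 × 4 × 6 = 48
  D: 7 × 3 × 5 = 105
  E: 5 × 9 × 3 = 135
  F: 6 × 5 × 5 = 150
  G: 5 × 3 × 6 = 90
  H: 3 × 9 × 2 = 54
  I: 4 × 9 × 2 = 72
  J: 2 × 5 × 7 = 70
RPN > 61: A (100), B (200), D (105), E (135), F (150), G (90), I (72), J (70).
Sum: 100 + 200 + 105 + 135 + 150 + 90 + 72 + 70 = 922.

922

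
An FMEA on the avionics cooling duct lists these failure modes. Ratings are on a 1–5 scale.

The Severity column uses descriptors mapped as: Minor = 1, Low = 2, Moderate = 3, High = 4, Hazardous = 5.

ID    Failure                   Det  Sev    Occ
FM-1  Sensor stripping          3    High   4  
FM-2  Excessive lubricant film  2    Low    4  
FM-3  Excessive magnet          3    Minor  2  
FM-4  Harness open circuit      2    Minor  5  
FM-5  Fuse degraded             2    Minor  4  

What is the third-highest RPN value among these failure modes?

10

RPN = Severity × Occurrence × Detection:
  FM-1: 4 × 4 × 3 = 48
  FM-2: 2 × 4 × 2 = 16
  FM-3: 1 × 2 × 3 = 6
  FM-4: 1 × 5 × 2 = 10
  FM-5: 1 × 4 × 2 = 8
Sorted descending: 48, 16, 10, 8, 6.
The third-highest RPN is 10 (FM-4).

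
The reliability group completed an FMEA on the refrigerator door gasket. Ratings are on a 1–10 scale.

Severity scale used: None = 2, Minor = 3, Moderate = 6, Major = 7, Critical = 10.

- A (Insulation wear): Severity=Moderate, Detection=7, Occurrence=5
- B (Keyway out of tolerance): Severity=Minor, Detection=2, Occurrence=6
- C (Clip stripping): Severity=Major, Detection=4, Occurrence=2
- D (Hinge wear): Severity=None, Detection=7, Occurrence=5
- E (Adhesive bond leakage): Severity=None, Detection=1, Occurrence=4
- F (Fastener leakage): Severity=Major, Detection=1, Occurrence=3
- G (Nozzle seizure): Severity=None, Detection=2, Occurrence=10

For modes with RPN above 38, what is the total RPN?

RPN = Severity × Occurrence × Detection:
  A: 6 × 5 × 7 = 210
  B: 3 × 6 × 2 = 36
  C: 7 × 2 × 4 = 56
  D: 2 × 5 × 7 = 70
  E: 2 × 4 × 1 = 8
  F: 7 × 3 × 1 = 21
  G: 2 × 10 × 2 = 40
RPN > 38: A (210), C (56), D (70), G (40).
Sum: 210 + 56 + 70 + 40 = 376.

376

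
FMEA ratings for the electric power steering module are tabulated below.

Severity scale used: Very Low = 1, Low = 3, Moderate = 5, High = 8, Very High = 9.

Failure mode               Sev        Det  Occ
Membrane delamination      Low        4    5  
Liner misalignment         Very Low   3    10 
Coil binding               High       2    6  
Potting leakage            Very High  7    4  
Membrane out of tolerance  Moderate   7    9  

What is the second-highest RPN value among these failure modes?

RPN = Severity × Occurrence × Detection:
  Membrane delamination: 3 × 5 × 4 = 60
  Liner misalignment: 1 × 10 × 3 = 30
  Coil binding: 8 × 6 × 2 = 96
  Potting leakage: 9 × 4 × 7 = 252
  Membrane out of tolerance: 5 × 9 × 7 = 315
Sorted descending: 315, 252, 96, 60, 30.
The second-highest RPN is 252 (Potting leakage).

252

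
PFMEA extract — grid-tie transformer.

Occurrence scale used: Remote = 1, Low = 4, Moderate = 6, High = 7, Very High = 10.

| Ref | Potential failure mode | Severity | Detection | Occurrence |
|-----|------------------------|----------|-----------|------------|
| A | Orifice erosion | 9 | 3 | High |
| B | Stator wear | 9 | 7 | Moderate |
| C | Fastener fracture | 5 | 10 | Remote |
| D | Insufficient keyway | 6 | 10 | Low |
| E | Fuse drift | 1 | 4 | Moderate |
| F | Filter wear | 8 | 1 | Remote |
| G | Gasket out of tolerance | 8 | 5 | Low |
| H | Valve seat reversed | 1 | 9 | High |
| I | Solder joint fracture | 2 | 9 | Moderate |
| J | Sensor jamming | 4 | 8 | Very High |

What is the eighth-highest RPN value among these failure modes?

50

RPN = Severity × Occurrence × Detection:
  A: 9 × 7 × 3 = 189
  B: 9 × 6 × 7 = 378
  C: 5 × 1 × 10 = 50
  D: 6 × 4 × 10 = 240
  E: 1 × 6 × 4 = 24
  F: 8 × 1 × 1 = 8
  G: 8 × 4 × 5 = 160
  H: 1 × 7 × 9 = 63
  I: 2 × 6 × 9 = 108
  J: 4 × 10 × 8 = 320
Sorted descending: 378, 320, 240, 189, 160, 108, 63, 50, 24, 8.
The eighth-highest RPN is 50 (C).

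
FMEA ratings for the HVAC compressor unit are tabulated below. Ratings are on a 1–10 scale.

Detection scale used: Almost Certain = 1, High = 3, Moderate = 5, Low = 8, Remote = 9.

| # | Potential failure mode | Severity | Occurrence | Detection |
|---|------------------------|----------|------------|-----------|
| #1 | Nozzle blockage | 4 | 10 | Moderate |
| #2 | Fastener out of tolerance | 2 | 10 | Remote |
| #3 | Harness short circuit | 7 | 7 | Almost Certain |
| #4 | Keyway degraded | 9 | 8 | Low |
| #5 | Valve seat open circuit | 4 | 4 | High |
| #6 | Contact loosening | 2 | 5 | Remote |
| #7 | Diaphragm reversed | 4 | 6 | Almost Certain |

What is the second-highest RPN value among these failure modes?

RPN = Severity × Occurrence × Detection:
  #1: 4 × 10 × 5 = 200
  #2: 2 × 10 × 9 = 180
  #3: 7 × 7 × 1 = 49
  #4: 9 × 8 × 8 = 576
  #5: 4 × 4 × 3 = 48
  #6: 2 × 5 × 9 = 90
  #7: 4 × 6 × 1 = 24
Sorted descending: 576, 200, 180, 90, 49, 48, 24.
The second-highest RPN is 200 (#1).

200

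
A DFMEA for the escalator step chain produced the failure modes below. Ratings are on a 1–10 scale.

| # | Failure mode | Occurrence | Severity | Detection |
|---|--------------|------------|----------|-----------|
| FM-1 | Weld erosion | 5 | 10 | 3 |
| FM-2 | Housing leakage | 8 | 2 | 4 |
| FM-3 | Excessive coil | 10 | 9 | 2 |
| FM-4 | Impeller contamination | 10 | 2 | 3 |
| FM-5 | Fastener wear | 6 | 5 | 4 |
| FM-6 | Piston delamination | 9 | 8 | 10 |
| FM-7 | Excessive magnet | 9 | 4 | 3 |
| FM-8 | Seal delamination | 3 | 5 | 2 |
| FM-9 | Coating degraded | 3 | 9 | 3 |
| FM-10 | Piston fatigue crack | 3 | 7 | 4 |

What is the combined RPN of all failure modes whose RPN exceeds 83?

1362

RPN = Severity × Occurrence × Detection:
  FM-1: 10 × 5 × 3 = 150
  FM-2: 2 × 8 × 4 = 64
  FM-3: 9 × 10 × 2 = 180
  FM-4: 2 × 10 × 3 = 60
  FM-5: 5 × 6 × 4 = 120
  FM-6: 8 × 9 × 10 = 720
  FM-7: 4 × 9 × 3 = 108
  FM-8: 5 × 3 × 2 = 30
  FM-9: 9 × 3 × 3 = 81
  FM-10: 7 × 3 × 4 = 84
RPN > 83: FM-1 (150), FM-3 (180), FM-5 (120), FM-6 (720), FM-7 (108), FM-10 (84).
Sum: 150 + 180 + 120 + 720 + 108 + 84 = 1362.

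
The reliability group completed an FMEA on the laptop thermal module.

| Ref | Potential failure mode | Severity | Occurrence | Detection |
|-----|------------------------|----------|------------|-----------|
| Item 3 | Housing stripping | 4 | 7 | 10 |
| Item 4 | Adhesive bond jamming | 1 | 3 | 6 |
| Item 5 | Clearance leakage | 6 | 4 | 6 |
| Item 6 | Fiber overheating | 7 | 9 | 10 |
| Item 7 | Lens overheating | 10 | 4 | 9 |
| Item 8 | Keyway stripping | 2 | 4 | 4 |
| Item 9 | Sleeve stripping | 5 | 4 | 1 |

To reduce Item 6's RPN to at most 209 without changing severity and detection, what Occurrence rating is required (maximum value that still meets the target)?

Item 6: S=7, O=9, D=10 → current RPN = 630.
Fixed product = 70. Need 70 × O ≤ 209, so O ≤ 209/70 = 2.99.
Maximum integer Occurrence rating = 2 (gives RPN 140; O=3 would give 210 > 209).

2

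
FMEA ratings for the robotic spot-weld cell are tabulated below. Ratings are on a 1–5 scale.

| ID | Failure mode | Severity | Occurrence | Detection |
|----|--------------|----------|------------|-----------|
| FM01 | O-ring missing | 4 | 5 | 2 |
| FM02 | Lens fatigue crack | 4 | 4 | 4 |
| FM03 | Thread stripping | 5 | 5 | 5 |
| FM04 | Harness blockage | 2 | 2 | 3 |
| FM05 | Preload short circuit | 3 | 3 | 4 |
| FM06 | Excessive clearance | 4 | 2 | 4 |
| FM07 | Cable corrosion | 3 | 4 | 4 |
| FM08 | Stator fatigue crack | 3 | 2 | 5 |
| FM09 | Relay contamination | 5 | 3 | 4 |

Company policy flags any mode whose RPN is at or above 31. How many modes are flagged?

RPN = Severity × Occurrence × Detection:
  FM01: 4 × 5 × 2 = 40
  FM02: 4 × 4 × 4 = 64
  FM03: 5 × 5 × 5 = 125
  FM04: 2 × 2 × 3 = 12
  FM05: 3 × 3 × 4 = 36
  FM06: 4 × 2 × 4 = 32
  FM07: 3 × 4 × 4 = 48
  FM08: 3 × 2 × 5 = 30
  FM09: 5 × 3 × 4 = 60
Modes with RPN ≥ 31: FM01 (40), FM02 (64), FM03 (125), FM05 (36), FM06 (32), FM07 (48), FM09 (60) → 7.

7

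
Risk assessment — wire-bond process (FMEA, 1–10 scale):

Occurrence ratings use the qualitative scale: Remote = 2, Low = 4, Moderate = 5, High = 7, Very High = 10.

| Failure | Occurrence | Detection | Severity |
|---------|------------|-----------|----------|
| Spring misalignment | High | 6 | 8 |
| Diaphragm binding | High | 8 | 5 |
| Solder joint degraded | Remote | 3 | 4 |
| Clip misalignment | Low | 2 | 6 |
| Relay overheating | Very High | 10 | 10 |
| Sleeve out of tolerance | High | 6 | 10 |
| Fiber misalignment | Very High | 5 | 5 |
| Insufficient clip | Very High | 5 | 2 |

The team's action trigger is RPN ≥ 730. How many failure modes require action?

RPN = Severity × Occurrence × Detection:
  Spring misalignment: 8 × 7 × 6 = 336
  Diaphragm binding: 5 × 7 × 8 = 280
  Solder joint degraded: 4 × 2 × 3 = 24
  Clip misalignment: 6 × 4 × 2 = 48
  Relay overheating: 10 × 10 × 10 = 1000
  Sleeve out of tolerance: 10 × 7 × 6 = 420
  Fiber misalignment: 5 × 10 × 5 = 250
  Insufficient clip: 2 × 10 × 5 = 100
Modes with RPN ≥ 730: Relay overheating (1000) → 1.

1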